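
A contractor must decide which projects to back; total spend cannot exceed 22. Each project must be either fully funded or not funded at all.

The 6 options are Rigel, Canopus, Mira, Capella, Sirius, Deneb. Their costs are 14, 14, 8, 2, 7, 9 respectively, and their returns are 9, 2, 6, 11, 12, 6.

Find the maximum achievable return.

Allowing fractional choices, the relaxed optimum would be about 32.3, but projects are indivisible.
Capella + Sirius + Deneb: cost 2 + 7 + 9 = 18 ≤ 22, return 11 + 12 + 6 = 29.
Mira + Capella + Sirius: cost 8 + 2 + 7 = 17 ≤ 22, return 6 + 11 + 12 = 29.
The maximum return is 29; one optimal choice is Mira, Capella, and Sirius.

29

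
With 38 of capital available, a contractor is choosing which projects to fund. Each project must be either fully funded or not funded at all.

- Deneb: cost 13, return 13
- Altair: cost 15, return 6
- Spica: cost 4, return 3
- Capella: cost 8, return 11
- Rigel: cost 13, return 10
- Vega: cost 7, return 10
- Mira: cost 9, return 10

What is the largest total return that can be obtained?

44

Take Deneb, Capella, Vega, and Mira: cost 13 + 8 + 7 + 9 = 37 ≤ 38, return 13 + 11 + 10 + 10 = 44.
No other feasible combination does better.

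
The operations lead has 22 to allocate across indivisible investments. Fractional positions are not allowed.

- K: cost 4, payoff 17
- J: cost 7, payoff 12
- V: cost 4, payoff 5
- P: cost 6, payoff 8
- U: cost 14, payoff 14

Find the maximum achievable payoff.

42

This is an integer program with binary decision variables.
Take K, J, V, and P: cost 4 + 7 + 4 + 6 = 21 ≤ 22, payoff 17 + 12 + 5 + 8 = 42.
No other feasible combination does better.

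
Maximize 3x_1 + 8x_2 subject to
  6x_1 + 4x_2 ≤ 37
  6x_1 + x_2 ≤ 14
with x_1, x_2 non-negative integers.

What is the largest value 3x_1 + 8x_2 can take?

72

(x_1,x_2)=(0,9): 6·0+4·9=36≤37, 6·0+1·9=9≤14, objective 72.
(x_1,x_2)=(0,8): 6·0+4·8=32≤37, 6·0+1·8=8≤14, objective 64.
Maximum is 72 at (x_1,x_2)=(0,9).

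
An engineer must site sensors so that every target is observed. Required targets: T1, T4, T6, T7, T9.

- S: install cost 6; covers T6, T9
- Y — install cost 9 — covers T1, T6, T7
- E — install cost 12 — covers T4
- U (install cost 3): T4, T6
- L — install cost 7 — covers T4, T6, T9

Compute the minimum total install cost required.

The greedy cost-per-new-target heuristic would pick U, Y, and S for 18, but a cheaper cover exists.
Choose Y and L: together they cover T1, T4, T6, T7, T9 — every target.
Total install cost: 9 + 7 = 16.
No cover costs less than 16.

16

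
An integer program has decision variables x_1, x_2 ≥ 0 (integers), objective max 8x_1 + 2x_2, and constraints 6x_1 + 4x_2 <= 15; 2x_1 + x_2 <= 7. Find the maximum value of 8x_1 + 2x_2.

Relaxing integrality, the LP optimum is 20.00 at (x_1,x_2) = (2.5, 0), which is not an integer point.
(x_1,x_2)=(2,0): 6·2+4·0=12≤15, 2·2+1·0=4≤7, objective 16.
(x_1,x_2)=(1,1): 6·1+4·1=10≤15, 2·1+1·1=3≤7, objective 10.
No feasible integer point exceeds 16.

16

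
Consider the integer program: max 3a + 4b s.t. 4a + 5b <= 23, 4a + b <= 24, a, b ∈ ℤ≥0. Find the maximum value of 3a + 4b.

(a,b)=(2,3) is feasible, giving 18.
(a,b)=(3,2) is feasible, giving 17.
(a,b)=(0,4) is feasible, giving 16.
(a,b)=(1,3) is feasible, giving 15.
No feasible integer point exceeds 18.

18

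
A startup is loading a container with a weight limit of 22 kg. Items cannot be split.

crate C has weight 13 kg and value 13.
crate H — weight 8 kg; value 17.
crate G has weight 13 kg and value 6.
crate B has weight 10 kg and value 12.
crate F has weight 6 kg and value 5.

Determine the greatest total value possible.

This is an integer program with binary decision variables.
crate H + crate B: weight 8 + 10 = 18 ≤ 22, value 17 + 12 = 29.
crate H + crate G: weight 8 + 13 = 21 ≤ 22, value 17 + 6 = 23.
crate C + crate H: weight 13 + 8 = 21 ≤ 22, value 13 + 17 = 30.
Best is crate C and crate H with total value 30.

30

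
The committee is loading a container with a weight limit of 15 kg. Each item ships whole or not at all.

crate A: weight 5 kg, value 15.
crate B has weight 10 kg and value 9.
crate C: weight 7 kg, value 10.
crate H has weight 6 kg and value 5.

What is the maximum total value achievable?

Take crate A and crate C: weight 5 + 7 = 12 ≤ 15, value 15 + 10 = 25.
No other feasible combination does better.

25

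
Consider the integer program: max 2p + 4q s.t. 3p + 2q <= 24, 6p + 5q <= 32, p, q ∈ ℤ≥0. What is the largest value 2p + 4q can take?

24

Relaxing integrality, the LP optimum is 25.60 at (p,q) = (0, 6.4), which is not an integer point.
(p,q)=(0,6): 3·0+2·6=12≤24, 6·0+5·6=30≤32, objective 24.
(p,q)=(1,5): 3·1+2·5=13≤24, 6·1+5·5=31≤32, objective 22.
(p,q)=(0,5): 3·0+2·5=10≤24, 6·0+5·5=25≤32, objective 20.
Maximum is 24 at (p,q)=(0,6).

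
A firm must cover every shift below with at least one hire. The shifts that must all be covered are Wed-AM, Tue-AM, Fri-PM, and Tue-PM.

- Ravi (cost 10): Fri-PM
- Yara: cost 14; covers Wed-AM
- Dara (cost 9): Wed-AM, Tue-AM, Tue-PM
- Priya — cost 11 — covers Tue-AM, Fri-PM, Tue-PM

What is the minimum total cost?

Choose Ravi and Dara: together they cover Wed-AM, Tue-AM, Fri-PM, Tue-PM — every shift.
Total cost: 10 + 9 = 19.
No cover costs less than 19.

19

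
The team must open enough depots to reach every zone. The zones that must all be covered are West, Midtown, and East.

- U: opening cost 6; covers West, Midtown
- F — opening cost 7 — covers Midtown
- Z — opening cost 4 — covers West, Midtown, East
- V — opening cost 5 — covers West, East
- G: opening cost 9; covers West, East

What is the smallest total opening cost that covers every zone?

Z alone covers West, Midtown, East — every zone.
Total opening cost: 4.
No cover costs less than 4.

4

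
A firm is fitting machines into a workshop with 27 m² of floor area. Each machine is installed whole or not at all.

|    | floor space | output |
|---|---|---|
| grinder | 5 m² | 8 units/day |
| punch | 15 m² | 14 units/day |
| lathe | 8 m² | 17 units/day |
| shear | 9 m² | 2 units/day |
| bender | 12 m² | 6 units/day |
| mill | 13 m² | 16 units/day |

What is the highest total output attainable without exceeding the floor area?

41

Allowing fractional choices, the relaxed optimum would be about 41.9, but machines are indivisible.
grinder + lathe + mill: floor space 5 + 8 + 13 = 26 ≤ 27, output 8 + 17 + 16 = 41.
lathe + mill: floor space 8 + 13 = 21 ≤ 27, output 17 + 16 = 33.
Best is grinder, lathe, and mill with total output 41.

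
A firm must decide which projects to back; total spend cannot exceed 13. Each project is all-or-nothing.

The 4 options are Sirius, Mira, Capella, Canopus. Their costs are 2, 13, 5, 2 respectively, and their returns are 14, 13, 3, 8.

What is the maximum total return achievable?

25

Allowing fractional choices, the relaxed optimum would be about 31.0, but projects are indivisible.
Sirius + Capella: cost 2 + 5 = 7 ≤ 13, return 14 + 3 = 17.
Sirius + Capella + Canopus: cost 2 + 5 + 2 = 9 ≤ 13, return 14 + 3 + 8 = 25.
Sirius + Canopus: cost 2 + 2 = 4 ≤ 13, return 14 + 8 = 22.
Best is Sirius, Capella, and Canopus with total return 25.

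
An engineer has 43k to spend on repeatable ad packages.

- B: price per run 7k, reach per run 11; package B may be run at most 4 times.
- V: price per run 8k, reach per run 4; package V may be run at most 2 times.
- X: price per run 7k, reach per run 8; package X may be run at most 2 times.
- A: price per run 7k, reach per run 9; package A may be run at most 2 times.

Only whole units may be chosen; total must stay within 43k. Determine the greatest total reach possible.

62

This is a bounded integer knapsack.
4×B and 2×A: price 42 ≤ 43, reach 4·11 + 2·9 = 62.
4×B, 1×X, and 1×A: price 42 ≤ 43, reach 4·11 + 1·8 + 1·9 = 61.
Best is 62.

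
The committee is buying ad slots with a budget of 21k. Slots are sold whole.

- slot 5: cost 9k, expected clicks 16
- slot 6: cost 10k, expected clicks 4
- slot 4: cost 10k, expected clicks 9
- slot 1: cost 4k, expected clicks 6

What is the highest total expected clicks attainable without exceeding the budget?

slot 5 + slot 4: cost 9 + 10 = 19 ≤ 21, expected clicks 16 + 9 = 25.
slot 5 + slot 1: cost 9 + 4 = 13 ≤ 21, expected clicks 16 + 6 = 22.
slot 5 + slot 6: cost 9 + 10 = 19 ≤ 21, expected clicks 16 + 4 = 20.
Best is slot 5 and slot 4 with total expected clicks 25.

25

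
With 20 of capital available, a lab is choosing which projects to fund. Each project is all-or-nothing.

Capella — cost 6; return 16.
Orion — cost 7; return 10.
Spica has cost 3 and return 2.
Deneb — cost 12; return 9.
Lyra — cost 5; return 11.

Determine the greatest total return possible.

37

Capella + Orion + Lyra: cost 6 + 7 + 5 = 18 ≤ 20, return 16 + 10 + 11 = 37.
Capella + Spica + Lyra: cost 6 + 3 + 5 = 14 ≤ 20, return 16 + 2 + 11 = 29.
Best is Capella, Orion, and Lyra with total return 37.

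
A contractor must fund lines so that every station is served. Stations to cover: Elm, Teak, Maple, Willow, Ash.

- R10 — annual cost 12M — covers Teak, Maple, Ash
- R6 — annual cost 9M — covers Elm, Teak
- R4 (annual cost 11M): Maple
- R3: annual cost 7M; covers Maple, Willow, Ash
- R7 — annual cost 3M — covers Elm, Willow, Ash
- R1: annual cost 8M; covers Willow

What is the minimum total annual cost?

15

Choose R10 and R7: together they cover Elm, Teak, Maple, Willow, Ash — every station.
Total annual cost: 12 + 3 = 15.
No cover costs less than 15.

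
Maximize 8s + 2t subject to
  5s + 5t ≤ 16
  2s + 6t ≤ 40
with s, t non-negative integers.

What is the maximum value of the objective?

24

Relaxing integrality, the LP optimum is 25.60 at (s,t) = (3.2, 0), which is not an integer point.
(s,t)=(3,0): 5·3+5·0=15≤16, 2·3+6·0=6≤40, objective 24.
(s,t)=(2,1): 5·2+5·1=15≤16, 2·2+6·1=10≤40, objective 18.
No feasible integer point exceeds 24.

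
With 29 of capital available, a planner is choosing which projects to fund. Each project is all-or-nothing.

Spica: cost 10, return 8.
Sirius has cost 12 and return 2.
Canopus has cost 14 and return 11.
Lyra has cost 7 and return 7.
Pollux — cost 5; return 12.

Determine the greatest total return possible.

Spica + Canopus + Pollux: cost 10 + 14 + 5 = 29 ≤ 29, return 8 + 11 + 12 = 31.
Canopus + Lyra + Pollux: cost 14 + 7 + 5 = 26 ≤ 29, return 11 + 7 + 12 = 30.
Spica + Lyra + Pollux: cost 10 + 7 + 5 = 22 ≤ 29, return 8 + 7 + 12 = 27.
Best is Spica, Canopus, and Pollux with total return 31.

31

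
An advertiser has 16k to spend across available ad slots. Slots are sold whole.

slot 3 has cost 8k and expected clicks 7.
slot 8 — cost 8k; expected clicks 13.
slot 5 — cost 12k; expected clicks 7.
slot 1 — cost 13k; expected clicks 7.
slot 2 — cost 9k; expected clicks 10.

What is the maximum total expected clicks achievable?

20

Allowing fractional choices, the relaxed optimum would be about 21.9, but ad slots are indivisible.
slot 8: cost 8 ≤ 16, expected clicks 13.
slot 3 + slot 8: cost 8 + 8 = 16 ≤ 16, expected clicks 7 + 13 = 20.
Best is slot 3 and slot 8 with total expected clicks 20.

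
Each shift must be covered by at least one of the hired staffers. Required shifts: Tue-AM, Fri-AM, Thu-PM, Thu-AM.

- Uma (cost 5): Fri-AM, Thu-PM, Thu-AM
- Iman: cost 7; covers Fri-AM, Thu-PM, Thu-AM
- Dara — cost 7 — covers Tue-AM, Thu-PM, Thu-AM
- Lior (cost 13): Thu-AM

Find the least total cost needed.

Choose Uma and Dara: together they cover Tue-AM, Fri-AM, Thu-PM, Thu-AM — every shift.
Total cost: 5 + 7 = 12.

12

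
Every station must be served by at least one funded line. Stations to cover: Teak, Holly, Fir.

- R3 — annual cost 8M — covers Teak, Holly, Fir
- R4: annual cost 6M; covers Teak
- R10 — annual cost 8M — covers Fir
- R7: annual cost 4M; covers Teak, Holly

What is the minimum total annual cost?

This is a weighted set-cover instance.
The greedy cost-per-new-station heuristic would pick R7 and R3 for 12, but a cheaper cover exists.
R3 alone covers Teak, Holly, Fir — every station.
Total annual cost: 8.
No cover costs less than 8.

8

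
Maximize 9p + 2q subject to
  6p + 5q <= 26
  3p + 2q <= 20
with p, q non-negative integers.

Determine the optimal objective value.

36

Relaxing integrality, the LP optimum is 39.00 at (p,q) = (4.33, 0), which is not an integer point.
(p,q)=(4,0): 6·4+5·0=24≤26, 3·4+2·0=12≤20, objective 36.
(p,q)=(3,1): 6·3+5·1=23≤26, 3·3+2·1=11≤20, objective 29.
The best lattice point is (4,0), giving 36.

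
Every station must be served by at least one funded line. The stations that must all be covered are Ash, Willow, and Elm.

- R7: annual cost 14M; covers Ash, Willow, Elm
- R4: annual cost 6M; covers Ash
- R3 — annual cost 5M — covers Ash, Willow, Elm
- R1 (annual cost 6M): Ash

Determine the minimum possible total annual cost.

This is a weighted set-cover instance.
R3 alone covers Ash, Willow, Elm — every station.
Total annual cost: 5.
No cover costs less than 5.

5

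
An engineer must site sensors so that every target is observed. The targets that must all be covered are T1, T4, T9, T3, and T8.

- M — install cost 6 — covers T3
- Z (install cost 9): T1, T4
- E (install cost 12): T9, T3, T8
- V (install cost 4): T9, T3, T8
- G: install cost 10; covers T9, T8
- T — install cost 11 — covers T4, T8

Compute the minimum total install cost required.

13

Choose Z and V: together they cover T1, T4, T9, T3, T8 — every target.
Total install cost: 9 + 4 = 13.
No cover costs less than 13.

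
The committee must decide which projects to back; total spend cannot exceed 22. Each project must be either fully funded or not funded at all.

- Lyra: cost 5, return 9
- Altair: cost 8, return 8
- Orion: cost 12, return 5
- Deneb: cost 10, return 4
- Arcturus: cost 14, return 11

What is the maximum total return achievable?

20

Allowing fractional choices, the relaxed optimum would be about 24.1, but projects are indivisible.
Altair + Arcturus: cost 8 + 14 = 22 ≤ 22, return 8 + 11 = 19.
Lyra + Altair: cost 5 + 8 = 13 ≤ 22, return 9 + 8 = 17.
Lyra + Arcturus: cost 5 + 14 = 19 ≤ 22, return 9 + 11 = 20.
Best is Lyra and Arcturus with total return 20.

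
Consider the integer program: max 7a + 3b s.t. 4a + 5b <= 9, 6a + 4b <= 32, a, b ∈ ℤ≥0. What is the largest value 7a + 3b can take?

14

(a,b)=(2,0): 4·2+5·0=8≤9, 6·2+4·0=12≤32, objective 14.
(a,b)=(1,1): 4·1+5·1=9≤9, 6·1+4·1=10≤32, objective 10.
(a,b)=(1,0): 4·1+5·0=4≤9, 6·1+4·0=6≤32, objective 7.
The best lattice point is (2,0), giving 14.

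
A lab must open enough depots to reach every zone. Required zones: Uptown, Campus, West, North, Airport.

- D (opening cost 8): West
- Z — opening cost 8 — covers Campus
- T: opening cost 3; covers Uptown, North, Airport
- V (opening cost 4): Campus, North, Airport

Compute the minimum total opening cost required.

Choose D, T, and V: together they cover Uptown, Campus, West, North, Airport — every zone.
Total opening cost: 8 + 3 + 4 = 15.
No cover costs less than 15.

15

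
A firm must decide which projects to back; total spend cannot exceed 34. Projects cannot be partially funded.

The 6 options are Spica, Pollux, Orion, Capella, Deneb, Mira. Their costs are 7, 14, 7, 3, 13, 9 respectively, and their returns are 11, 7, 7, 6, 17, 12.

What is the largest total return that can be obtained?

46

Orion + Capella + Deneb + Mira: cost 7 + 3 + 13 + 9 = 32 ≤ 34, return 7 + 6 + 17 + 12 = 42.
Spica + Capella + Deneb + Mira: cost 7 + 3 + 13 + 9 = 32 ≤ 34, return 11 + 6 + 17 + 12 = 46.
Best is Spica, Capella, Deneb, and Mira with total return 46.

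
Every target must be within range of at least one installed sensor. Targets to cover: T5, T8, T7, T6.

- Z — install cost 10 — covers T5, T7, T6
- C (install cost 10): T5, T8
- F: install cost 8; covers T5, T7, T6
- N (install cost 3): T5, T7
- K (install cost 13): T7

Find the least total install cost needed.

18

Choose C and F: together they cover T5, T8, T7, T6 — every target.
Total install cost: 10 + 8 = 18.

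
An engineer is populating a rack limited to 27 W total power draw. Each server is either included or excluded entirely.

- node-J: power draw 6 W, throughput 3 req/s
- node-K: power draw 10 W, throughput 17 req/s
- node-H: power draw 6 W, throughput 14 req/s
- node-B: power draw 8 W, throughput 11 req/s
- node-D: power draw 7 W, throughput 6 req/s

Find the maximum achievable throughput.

Allowing fractional choices, the relaxed optimum would be about 44.6, but servers are indivisible.
node-K + node-H + node-D: power draw 10 + 6 + 7 = 23 ≤ 27, throughput 17 + 14 + 6 = 37.
node-K + node-H + node-B: power draw 10 + 6 + 8 = 24 ≤ 27, throughput 17 + 14 + 11 = 42.
node-J + node-K + node-H: power draw 6 + 10 + 6 = 22 ≤ 27, throughput 3 + 17 + 14 = 34.
Best is node-K, node-H, and node-B with total throughput 42.

42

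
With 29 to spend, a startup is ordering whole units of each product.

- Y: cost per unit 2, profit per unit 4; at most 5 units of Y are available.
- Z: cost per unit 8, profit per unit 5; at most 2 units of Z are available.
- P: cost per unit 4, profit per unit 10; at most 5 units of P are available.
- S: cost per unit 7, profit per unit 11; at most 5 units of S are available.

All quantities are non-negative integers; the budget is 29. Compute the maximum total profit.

66

P has the best ratio (10/4); taking only P gives at most 5×10 = 50 (stopped by the supply cap of 5).
Mixing does better — 4×Y and 5×P: cost 28 ≤ 29, profit 4·4 + 5·10 = 66.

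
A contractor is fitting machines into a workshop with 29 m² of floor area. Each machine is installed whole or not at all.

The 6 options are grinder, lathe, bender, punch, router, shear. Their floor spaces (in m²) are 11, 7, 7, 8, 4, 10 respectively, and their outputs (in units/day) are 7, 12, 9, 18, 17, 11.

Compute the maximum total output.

58

Take lathe, punch, router, and shear: floor space 7 + 8 + 4 + 10 = 29 ≤ 29, output 12 + 18 + 17 + 11 = 58.
No other feasible combination does better.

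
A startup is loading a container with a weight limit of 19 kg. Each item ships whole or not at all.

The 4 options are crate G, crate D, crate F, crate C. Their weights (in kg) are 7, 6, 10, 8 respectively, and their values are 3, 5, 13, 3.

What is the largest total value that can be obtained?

This is an integer program with binary decision variables.
Take crate D and crate F: weight 6 + 10 = 16 ≤ 19, value 5 + 13 = 18.
No other feasible combination does better.

18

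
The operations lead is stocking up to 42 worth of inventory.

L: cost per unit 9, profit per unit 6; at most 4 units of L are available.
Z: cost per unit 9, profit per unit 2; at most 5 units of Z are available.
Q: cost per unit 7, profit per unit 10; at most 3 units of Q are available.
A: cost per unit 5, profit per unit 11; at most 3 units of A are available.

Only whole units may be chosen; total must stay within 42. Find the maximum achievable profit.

63

This is a bounded integer knapsack.
Take 3×Q and 3×A: cost 36 ≤ 42, profit 3·10 + 3·11 = 63.
A has the best ratio (11/5) and is taken to its limit of 3; remaining capacity is filled optimally with the others.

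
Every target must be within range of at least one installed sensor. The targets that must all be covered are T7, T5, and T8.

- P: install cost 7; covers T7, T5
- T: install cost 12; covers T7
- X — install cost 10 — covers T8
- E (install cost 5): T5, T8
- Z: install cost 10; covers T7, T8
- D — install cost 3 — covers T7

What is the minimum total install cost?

Choose E and D: together they cover T7, T5, T8 — every target.
Total install cost: 5 + 3 = 8.
No cover costs less than 8.

8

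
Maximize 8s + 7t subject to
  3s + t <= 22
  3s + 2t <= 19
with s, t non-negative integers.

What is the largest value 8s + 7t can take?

(s,t)=(1,8): 3·1+1·8=11≤22, 3·1+2·8=19≤19, objective 64.
(s,t)=(0,9): 3·0+1·9=9≤22, 3·0+2·9=18≤19, objective 63.
(s,t)=(1,7): 3·1+1·7=10≤22, 3·1+2·7=17≤19, objective 57.
(s,t)=(0,8): 3·0+1·8=8≤22, 3·0+2·8=16≤19, objective 56.
Maximum is 64 at (s,t)=(1,8).

64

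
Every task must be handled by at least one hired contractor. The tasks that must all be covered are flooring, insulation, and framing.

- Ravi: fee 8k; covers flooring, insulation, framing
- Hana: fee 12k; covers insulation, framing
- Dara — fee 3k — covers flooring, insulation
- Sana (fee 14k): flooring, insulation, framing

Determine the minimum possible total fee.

The greedy cost-per-new-task heuristic would pick Dara and Ravi for 11, but a cheaper cover exists.
Ravi alone covers flooring, insulation, framing — every task.
Total fee: 8.
No cover costs less than 8.

8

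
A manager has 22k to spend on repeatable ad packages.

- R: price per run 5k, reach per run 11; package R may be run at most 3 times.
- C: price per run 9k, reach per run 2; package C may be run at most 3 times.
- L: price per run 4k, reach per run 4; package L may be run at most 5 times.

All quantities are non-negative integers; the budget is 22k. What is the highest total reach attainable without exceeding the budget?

Take 3×R and 1×L: price 19 ≤ 22, reach 3·11 + 1·4 = 37.
R has the best ratio (11/5) and is taken to its limit of 3; remaining capacity is filled optimally with the others.

37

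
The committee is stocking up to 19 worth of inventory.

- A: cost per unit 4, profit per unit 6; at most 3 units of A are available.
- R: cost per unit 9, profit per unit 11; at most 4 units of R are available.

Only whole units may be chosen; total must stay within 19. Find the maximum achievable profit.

This is a bounded integer knapsack.
A has the best ratio (6/4); taking only A gives at most 3×6 = 18 (stopped by the supply cap of 3).
Mixing does better — 2×A and 1×R: cost 17 ≤ 19, profit 2·6 + 1·11 = 23.

23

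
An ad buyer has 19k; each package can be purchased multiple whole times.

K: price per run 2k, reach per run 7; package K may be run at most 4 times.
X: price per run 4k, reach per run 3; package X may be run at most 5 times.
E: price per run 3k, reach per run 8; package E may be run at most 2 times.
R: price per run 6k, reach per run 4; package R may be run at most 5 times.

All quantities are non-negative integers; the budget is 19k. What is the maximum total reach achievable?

This is a bounded integer knapsack.
Take 4×K, 1×X, and 2×E: price 18 ≤ 19, reach 4·7 + 1·3 + 2·8 = 47.
K has the best ratio (7/2) and is taken to its limit of 4; remaining capacity is filled optimally with the others.

47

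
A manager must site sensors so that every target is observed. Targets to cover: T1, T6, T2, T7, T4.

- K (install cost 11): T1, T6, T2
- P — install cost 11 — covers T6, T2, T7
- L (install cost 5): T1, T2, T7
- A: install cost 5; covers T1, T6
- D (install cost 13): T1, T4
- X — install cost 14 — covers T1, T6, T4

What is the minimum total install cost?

This is a weighted set-cover instance.
The greedy cost-per-new-target heuristic would pick L, A, and D for 23, but a cheaper cover exists.
Choose L and X: together they cover T1, T6, T2, T7, T4 — every target.
Total install cost: 5 + 14 = 19.
No cover costs less than 19.

19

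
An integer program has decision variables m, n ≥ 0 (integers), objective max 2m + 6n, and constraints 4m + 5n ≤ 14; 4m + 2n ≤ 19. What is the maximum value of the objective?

14

(m,n)=(1,2) is feasible, giving 14.
(m,n)=(0,2) is feasible, giving 12.
(m,n)=(2,1) is feasible, giving 10.
The best lattice point is (1,2), giving 14.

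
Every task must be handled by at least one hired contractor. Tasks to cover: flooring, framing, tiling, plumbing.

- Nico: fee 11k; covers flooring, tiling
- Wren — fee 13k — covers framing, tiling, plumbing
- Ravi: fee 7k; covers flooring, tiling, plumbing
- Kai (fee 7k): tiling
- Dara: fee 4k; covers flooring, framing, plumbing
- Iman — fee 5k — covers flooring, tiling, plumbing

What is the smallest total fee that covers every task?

Choose Dara and Iman: together they cover flooring, framing, tiling, plumbing — every task.
Total fee: 4 + 5 = 9.

9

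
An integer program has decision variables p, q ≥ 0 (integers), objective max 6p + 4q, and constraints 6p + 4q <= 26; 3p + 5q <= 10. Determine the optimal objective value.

18

(p,q)=(3,0): 6·3+4·0=18≤26, 3·3+5·0=9≤10, objective 18.
(p,q)=(2,0): 6·2+4·0=12≤26, 3·2+5·0=6≤10, objective 12.
No feasible integer point exceeds 18.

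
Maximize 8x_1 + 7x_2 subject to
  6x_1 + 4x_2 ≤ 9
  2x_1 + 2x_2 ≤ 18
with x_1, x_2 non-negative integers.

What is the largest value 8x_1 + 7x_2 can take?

(x_1,x_2)=(0,2): 6·0+4·2=8≤9, 2·0+2·2=4≤18, objective 14.
(x_1,x_2)=(0,1): 6·0+4·1=4≤9, 2·0+2·1=2≤18, objective 7.
The best lattice point is (0,2), giving 14.

14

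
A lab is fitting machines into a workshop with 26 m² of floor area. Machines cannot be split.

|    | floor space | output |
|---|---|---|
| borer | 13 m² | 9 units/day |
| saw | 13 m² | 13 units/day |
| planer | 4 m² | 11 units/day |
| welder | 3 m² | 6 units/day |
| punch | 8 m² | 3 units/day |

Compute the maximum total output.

30

Treat it as a binary knapsack problem.
saw + planer + punch: floor space 13 + 4 + 8 = 25 ≤ 26, output 13 + 11 + 3 = 27.
saw + planer + welder: floor space 13 + 4 + 3 = 20 ≤ 26, output 13 + 11 + 6 = 30.
borer + planer + welder: floor space 13 + 4 + 3 = 20 ≤ 26, output 9 + 11 + 6 = 26.
Best is saw, planer, and welder with total output 30.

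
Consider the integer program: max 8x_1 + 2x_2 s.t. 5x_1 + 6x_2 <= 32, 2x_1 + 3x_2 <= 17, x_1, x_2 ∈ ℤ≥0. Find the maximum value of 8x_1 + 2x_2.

(x_1,x_2)=(6,0) is feasible, giving 48.
(x_1,x_2)=(5,1) is feasible, giving 42.
(x_1,x_2)=(5,0) is feasible, giving 40.
The best lattice point is (6,0), giving 48.

48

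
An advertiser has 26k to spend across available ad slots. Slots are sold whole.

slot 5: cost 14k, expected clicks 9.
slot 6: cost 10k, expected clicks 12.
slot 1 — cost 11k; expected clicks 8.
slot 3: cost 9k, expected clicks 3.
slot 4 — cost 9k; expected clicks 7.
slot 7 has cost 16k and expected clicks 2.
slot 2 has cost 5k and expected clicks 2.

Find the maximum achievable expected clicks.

22

slot 5 + slot 6: cost 14 + 10 = 24 ≤ 26, expected clicks 9 + 12 = 21.
slot 6 + slot 1 + slot 2: cost 10 + 11 + 5 = 26 ≤ 26, expected clicks 12 + 8 + 2 = 22.
slot 6 + slot 4 + slot 2: cost 10 + 9 + 5 = 24 ≤ 26, expected clicks 12 + 7 + 2 = 21.
Best is slot 6, slot 1, and slot 2 with total expected clicks 22.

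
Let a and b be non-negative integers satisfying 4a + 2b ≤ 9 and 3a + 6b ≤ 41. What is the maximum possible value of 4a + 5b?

20

(a,b)=(0,4): 4·0+2·4=8≤9, 3·0+6·4=24≤41, objective 20.
(a,b)=(0,3): 4·0+2·3=6≤9, 3·0+6·3=18≤41, objective 15.
Maximum is 20 at (a,b)=(0,4).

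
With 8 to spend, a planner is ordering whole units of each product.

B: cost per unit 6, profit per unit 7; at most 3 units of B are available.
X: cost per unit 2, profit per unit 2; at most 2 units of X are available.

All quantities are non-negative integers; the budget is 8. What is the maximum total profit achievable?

1×B and 1×X: cost 8 ≤ 8, profit 1·7 + 1·2 = 9.
1×B: cost 6 ≤ 8, profit 1·7 = 7.
Best is 9.

9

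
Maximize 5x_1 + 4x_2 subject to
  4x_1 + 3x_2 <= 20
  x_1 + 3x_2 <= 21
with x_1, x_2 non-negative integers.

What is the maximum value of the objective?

Relaxing integrality, the LP optimum is 26.67 at (x_1,x_2) = (0, 6.67), which is not an integer point.
(x_1,x_2)=(2,4): 4·2+3·4=20≤20, 1·2+3·4=14≤21, objective 26.
(x_1,x_2)=(1,5): 4·1+3·5=19≤20, 1·1+3·5=16≤21, objective 25.
(x_1,x_2)=(0,6): 4·0+3·6=18≤20, 1·0+3·6=18≤21, objective 24.
No feasible integer point exceeds 26.

26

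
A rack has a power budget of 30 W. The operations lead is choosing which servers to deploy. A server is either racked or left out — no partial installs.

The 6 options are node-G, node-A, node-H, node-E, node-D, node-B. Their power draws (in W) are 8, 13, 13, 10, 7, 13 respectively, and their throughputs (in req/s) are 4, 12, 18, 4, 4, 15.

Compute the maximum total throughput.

33

This is a 0-1 knapsack instance.
Allowing fractional choices, the relaxed optimum would be about 36.7, but servers are indivisible.
node-A + node-H: power draw 13 + 13 = 26 ≤ 30, throughput 12 + 18 = 30.
node-A + node-B: power draw 13 + 13 = 26 ≤ 30, throughput 12 + 15 = 27.
node-H + node-B: power draw 13 + 13 = 26 ≤ 30, throughput 18 + 15 = 33.
Best is node-H and node-B with total throughput 33.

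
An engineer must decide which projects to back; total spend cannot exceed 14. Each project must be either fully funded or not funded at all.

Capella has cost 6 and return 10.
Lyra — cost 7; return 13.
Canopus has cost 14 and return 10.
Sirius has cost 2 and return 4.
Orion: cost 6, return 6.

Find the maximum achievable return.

23

Take Capella and Lyra: cost 6 + 7 = 13 ≤ 14, return 10 + 13 = 23.
No other feasible combination does better.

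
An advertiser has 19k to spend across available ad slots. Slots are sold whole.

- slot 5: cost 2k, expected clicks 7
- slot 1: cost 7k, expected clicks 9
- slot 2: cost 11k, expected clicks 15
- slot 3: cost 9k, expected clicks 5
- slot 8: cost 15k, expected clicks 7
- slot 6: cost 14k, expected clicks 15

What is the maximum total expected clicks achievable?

Allowing fractional choices, the relaxed optimum would be about 29.7, but ad slots are indivisible.
slot 5 + slot 6: cost 2 + 14 = 16 ≤ 19, expected clicks 7 + 15 = 22.
slot 5 + slot 2: cost 2 + 11 = 13 ≤ 19, expected clicks 7 + 15 = 22.
slot 1 + slot 2: cost 7 + 11 = 18 ≤ 19, expected clicks 9 + 15 = 24.
Best is slot 1 and slot 2 with total expected clicks 24.

24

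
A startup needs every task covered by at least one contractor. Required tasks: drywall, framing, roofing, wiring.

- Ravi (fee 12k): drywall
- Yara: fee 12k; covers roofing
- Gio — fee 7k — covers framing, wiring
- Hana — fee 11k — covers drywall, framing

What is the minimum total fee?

30

Choose Yara, Gio, and Hana: together they cover drywall, framing, roofing, wiring — every task.
Total fee: 12 + 7 + 11 = 30.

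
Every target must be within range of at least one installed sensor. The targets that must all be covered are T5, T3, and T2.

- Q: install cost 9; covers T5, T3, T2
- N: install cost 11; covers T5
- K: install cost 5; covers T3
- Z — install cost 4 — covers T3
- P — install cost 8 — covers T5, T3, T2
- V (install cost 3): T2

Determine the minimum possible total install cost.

8

P alone covers T5, T3, T2 — every target.
Total install cost: 8.
No cover costs less than 8.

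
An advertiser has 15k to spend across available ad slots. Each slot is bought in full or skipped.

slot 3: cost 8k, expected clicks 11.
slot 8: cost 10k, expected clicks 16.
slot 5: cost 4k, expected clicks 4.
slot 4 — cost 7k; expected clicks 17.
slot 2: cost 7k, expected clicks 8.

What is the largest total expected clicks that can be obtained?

28

This is an integer program with binary decision variables.
Take slot 3 and slot 4: cost 8 + 7 = 15 ≤ 15, expected clicks 11 + 17 = 28.
No other feasible combination does better.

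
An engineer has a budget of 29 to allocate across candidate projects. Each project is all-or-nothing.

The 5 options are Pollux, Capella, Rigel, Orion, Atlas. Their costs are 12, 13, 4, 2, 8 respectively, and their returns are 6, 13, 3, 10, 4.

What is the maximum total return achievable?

Allowing fractional choices, the relaxed optimum would be about 31.0, but projects are indivisible.
Capella + Rigel + Orion + Atlas: cost 13 + 4 + 2 + 8 = 27 ≤ 29, return 13 + 3 + 10 + 4 = 30.
Pollux + Capella + Orion: cost 12 + 13 + 2 = 27 ≤ 29, return 6 + 13 + 10 = 29.
Best is Capella, Rigel, Orion, and Atlas with total return 30.

30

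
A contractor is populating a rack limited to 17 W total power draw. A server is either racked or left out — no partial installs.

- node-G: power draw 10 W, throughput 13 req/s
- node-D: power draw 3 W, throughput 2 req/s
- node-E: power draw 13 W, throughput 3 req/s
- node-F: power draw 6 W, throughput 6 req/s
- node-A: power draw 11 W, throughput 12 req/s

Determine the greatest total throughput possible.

node-F + node-A: power draw 6 + 11 = 17 ≤ 17, throughput 6 + 12 = 18.
node-G + node-F: power draw 10 + 6 = 16 ≤ 17, throughput 13 + 6 = 19.
node-G + node-D: power draw 10 + 3 = 13 ≤ 17, throughput 13 + 2 = 15.
Best is node-G and node-F with total throughput 19.

19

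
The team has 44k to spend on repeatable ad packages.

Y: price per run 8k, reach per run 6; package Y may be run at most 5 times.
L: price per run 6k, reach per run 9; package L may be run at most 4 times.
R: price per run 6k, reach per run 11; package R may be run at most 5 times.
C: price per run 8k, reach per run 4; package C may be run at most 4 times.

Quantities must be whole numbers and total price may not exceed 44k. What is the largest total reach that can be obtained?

73

R has the best ratio (11/6); taking only R gives at most 5×11 = 55 (stopped by the supply cap of 5).
Mixing does better — 2×L and 5×R: price 42 ≤ 44, reach 2·9 + 5·11 = 73.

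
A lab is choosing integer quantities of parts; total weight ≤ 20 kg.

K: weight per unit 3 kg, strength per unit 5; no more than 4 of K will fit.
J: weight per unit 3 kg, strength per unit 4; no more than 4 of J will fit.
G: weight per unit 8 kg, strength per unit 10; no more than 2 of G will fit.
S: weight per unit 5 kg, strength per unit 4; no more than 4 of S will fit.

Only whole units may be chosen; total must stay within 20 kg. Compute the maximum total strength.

This is a bounded integer knapsack.
K has the best ratio (5/3); taking only K gives at most 4×5 = 20 (stopped by the supply cap of 4).
Mixing does better — 4×K and 1×G: weight 20 ≤ 20, strength 4·5 + 1·10 = 30.

30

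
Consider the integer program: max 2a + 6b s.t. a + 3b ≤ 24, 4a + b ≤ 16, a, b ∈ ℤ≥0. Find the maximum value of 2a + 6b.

(a,b)=(0,8): 1·0+3·8=24≤24, 4·0+1·8=8≤16, objective 48.
(a,b)=(1,7): 1·1+3·7=22≤24, 4·1+1·7=11≤16, objective 44.
(a,b)=(0,7): 1·0+3·7=21≤24, 4·0+1·7=7≤16, objective 42.
Maximum is 48 at (a,b)=(0,8).

48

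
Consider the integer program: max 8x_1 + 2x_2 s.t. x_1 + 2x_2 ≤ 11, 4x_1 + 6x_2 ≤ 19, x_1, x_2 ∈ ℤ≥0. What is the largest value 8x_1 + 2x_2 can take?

32

(x_1,x_2)=(4,0) is feasible, giving 32.
(x_1,x_2)=(3,1) is feasible, giving 26.
The best lattice point is (4,0), giving 32.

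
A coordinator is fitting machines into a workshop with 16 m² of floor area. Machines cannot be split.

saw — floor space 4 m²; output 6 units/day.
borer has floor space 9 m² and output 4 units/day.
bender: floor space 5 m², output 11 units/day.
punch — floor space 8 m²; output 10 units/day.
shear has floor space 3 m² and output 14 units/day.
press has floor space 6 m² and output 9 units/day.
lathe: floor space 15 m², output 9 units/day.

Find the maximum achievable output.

Allowing fractional choices, the relaxed optimum would be about 37.0, but machines are indivisible.
bender + shear + press: floor space 5 + 3 + 6 = 14 ≤ 16, output 11 + 14 + 9 = 34.
saw + bender + shear: floor space 4 + 5 + 3 = 12 ≤ 16, output 6 + 11 + 14 = 31.
bender + punch + shear: floor space 5 + 8 + 3 = 16 ≤ 16, output 11 + 10 + 14 = 35.
Best is bender, punch, and shear with total output 35.

35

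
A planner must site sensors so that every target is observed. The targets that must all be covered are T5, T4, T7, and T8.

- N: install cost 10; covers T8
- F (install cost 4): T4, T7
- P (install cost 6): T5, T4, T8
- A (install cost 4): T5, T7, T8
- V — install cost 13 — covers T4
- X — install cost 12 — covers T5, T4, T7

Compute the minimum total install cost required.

This is an integer covering problem.
Choose F and A: together they cover T5, T4, T7, T8 — every target.
Total install cost: 4 + 4 = 8.
No cover costs less than 8.

8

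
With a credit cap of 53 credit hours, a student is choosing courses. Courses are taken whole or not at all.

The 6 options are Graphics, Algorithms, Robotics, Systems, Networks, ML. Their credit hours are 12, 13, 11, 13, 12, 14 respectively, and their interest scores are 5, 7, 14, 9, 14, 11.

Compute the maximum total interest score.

48

This is an integer program with binary decision variables.
Take Robotics, Systems, Networks, and ML: credit hours 11 + 13 + 12 + 14 = 50 ≤ 53, interest score 14 + 9 + 14 + 11 = 48.
No other feasible combination does better.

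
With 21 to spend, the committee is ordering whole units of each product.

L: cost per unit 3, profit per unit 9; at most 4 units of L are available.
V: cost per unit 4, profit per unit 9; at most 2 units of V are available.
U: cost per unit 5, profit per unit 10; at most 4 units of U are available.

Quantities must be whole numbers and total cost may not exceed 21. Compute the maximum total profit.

Take 4×L, 1×V, and 1×U: cost 21 ≤ 21, profit 4·9 + 1·9 + 1·10 = 55.
L has the best ratio (9/3) and is taken to its limit of 4; remaining capacity is filled optimally with the others.

55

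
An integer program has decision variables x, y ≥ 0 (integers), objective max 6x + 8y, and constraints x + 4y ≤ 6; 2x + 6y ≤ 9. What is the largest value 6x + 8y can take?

24

The continuous relaxation peaks at (4.5, 0) with value 27.00; rounding to a feasible lattice point costs some objective.
(x,y)=(4,0): 1·4+4·0=4≤6, 2·4+6·0=8≤9, objective 24.
(x,y)=(3,0): 1·3+4·0=3≤6, 2·3+6·0=6≤9, objective 18.
Maximum is 24 at (x,y)=(4,0).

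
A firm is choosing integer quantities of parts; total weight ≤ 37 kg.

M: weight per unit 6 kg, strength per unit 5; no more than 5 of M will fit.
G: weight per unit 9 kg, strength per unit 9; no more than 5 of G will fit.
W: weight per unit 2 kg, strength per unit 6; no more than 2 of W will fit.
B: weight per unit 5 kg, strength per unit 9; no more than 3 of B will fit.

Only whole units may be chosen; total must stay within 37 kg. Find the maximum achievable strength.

57

W has the best ratio (6/2); taking only W gives at most 2×6 = 12 (stopped by the supply cap of 2).
Mixing does better — 2×G, 2×W, and 3×B: weight 37 ≤ 37, strength 2·9 + 2·6 + 3·9 = 57.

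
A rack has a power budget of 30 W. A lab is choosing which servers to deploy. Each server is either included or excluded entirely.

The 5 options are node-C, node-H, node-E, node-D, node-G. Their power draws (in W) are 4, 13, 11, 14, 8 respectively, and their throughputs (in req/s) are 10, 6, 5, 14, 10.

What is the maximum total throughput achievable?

34

Allowing fractional choices, the relaxed optimum would be about 35.8, but servers are indivisible.
node-C + node-E + node-D: power draw 4 + 11 + 14 = 29 ≤ 30, throughput 10 + 5 + 14 = 29.
node-C + node-D + node-G: power draw 4 + 14 + 8 = 26 ≤ 30, throughput 10 + 14 + 10 = 34.
node-C + node-H + node-G: power draw 4 + 13 + 8 = 25 ≤ 30, throughput 10 + 6 + 10 = 26.
Best is node-C, node-D, and node-G with total throughput 34.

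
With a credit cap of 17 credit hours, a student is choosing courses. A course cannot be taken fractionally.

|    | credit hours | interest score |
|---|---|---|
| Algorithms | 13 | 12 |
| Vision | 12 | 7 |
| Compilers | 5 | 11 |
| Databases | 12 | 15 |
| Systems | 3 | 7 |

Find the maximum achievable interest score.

26

Allowing fractional choices, the relaxed optimum would be about 29.2, but courses are indivisible.
Compilers + Databases: credit hours 5 + 12 = 17 ≤ 17, interest score 11 + 15 = 26.
Databases + Systems: credit hours 12 + 3 = 15 ≤ 17, interest score 15 + 7 = 22.
Best is Compilers and Databases with total interest score 26.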